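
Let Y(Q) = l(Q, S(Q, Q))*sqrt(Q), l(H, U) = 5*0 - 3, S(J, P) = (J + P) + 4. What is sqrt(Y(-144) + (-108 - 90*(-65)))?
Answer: 3*sqrt(638 - 4*I) ≈ 75.776 - 0.23754*I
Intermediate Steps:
S(J, P) = 4 + J + P
l(H, U) = -3 (l(H, U) = 0 - 3 = -3)
Y(Q) = -3*sqrt(Q)
sqrt(Y(-144) + (-108 - 90*(-65))) = sqrt(-36*I + (-108 - 90*(-65))) = sqrt(-36*I + (-108 + 5850)) = sqrt(-36*I + 5742) = sqrt(5742 - 36*I)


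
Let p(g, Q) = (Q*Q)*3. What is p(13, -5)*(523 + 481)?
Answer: 75300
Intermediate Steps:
p(g, Q) = 3*Q**2 (p(g, Q) = Q**2*3 = 3*Q**2)
p(13, -5)*(523 + 481) = (3*(-5)**2)*(523 + 481) = (3*25)*1004 = 75*1004 = 75300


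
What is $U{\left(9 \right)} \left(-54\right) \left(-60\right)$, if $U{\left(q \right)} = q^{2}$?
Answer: $262440$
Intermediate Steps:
$U{\left(9 \right)} \left(-54\right) \left(-60\right) = 9^{2} \left(-54\right) \left(-60\right) = 81 \left(-54\right) \left(-60\right) = \left(-4374\right) \left(-60\right) = 262440$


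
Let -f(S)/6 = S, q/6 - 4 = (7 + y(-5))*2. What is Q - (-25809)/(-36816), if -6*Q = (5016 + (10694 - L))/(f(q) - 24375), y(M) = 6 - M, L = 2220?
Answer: -116696939/190081008 ≈ -0.61393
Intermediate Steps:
q = 240 (q = 24 + 6*((7 + (6 - 1*(-5)))*2) = 24 + 6*((7 + (6 + 5))*2) = 24 + 6*((7 + 11)*2) = 24 + 6*(18*2) = 24 + 6*36 = 24 + 216 = 240)
f(S) = -6*S
Q = 1349/15489 (Q = -(5016 + (10694 - 1*2220))/(6*(-6*240 - 24375)) = -(5016 + (10694 - 2220))/(6*(-1440 - 24375)) = -(5016 + 8474)/(6*(-25815)) = -6745*(-1)/(3*25815) = -1/6*(-2698/5163) = 1349/15489 ≈ 0.087094)
Q - (-25809)/(-36816) = 1349/15489 - (-25809)/(-36816) = 1349/15489 - (-25809)*(-1)/36816 = 1349/15489 - 1*8603/12272 = 1349/15489 - 8603/12272 = -116696939/190081008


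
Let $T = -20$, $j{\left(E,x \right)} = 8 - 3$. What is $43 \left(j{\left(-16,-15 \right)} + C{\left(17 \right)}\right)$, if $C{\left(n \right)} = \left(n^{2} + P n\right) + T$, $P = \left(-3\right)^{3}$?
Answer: $-7955$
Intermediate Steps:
$j{\left(E,x \right)} = 5$
$P = -27$
$C{\left(n \right)} = -20 + n^{2} - 27 n$ ($C{\left(n \right)} = \left(n^{2} - 27 n\right) - 20 = -20 + n^{2} - 27 n$)
$43 \left(j{\left(-16,-15 \right)} + C{\left(17 \right)}\right) = 43 \left(5 - \left(479 - 289\right)\right) = 43 \left(5 - 190\right) = 43 \left(-185\right) = -7955$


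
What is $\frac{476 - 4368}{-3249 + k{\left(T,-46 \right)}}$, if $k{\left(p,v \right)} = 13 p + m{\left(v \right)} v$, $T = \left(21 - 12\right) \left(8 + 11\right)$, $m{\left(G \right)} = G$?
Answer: $- \frac{1946}{545} \approx -3.5706$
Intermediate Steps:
$T = 171$ ($T = 9 \cdot 19 = 171$)
$k{\left(p,v \right)} = v^{2} + 13 p$ ($k{\left(p,v \right)} = 13 p + v v = 13 p + v^{2} = v^{2} + 13 p$)
$\frac{476 - 4368}{-3249 + k{\left(T,-46 \right)}} = \frac{476 - 4368}{-3249 + \left(\left(-46\right)^{2} + 13 \cdot 171\right)} = - \frac{3892}{-3249 + \left(2116 + 2223\right)} = - \frac{3892}{-3249 + 4339} = - \frac{3892}{1090} = \left(-3892\right) \frac{1}{1090} = - \frac{1946}{545}$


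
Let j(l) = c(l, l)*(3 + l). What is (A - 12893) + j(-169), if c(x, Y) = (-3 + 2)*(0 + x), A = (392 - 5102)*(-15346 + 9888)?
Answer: 25666233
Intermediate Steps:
A = 25707180 (A = -4710*(-5458) = 25707180)
c(x, Y) = -x
j(l) = -l*(3 + l) (j(l) = (-l)*(3 + l) = -l*(3 + l))
(A - 12893) + j(-169) = (25707180 - 12893) - 1*(-169)*(3 - 169) = 25694287 - 1*(-169)*(-166) = 25694287 - 28054 = 25666233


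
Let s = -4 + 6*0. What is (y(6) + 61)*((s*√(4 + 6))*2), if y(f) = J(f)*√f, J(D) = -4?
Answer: -488*√10 + 64*√15 ≈ -1295.3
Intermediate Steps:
s = -4 (s = -4 + 0 = -4)
y(f) = -4*√f
(y(6) + 61)*((s*√(4 + 6))*2) = (-4*√6 + 61)*(-4*√(4 + 6)*2) = (61 - 4*√6)*(-4*√10*2) = (61 - 4*√6)*(-8*√10) = -8*√10*(61 - 4*√6)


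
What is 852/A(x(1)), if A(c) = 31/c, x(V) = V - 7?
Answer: -5112/31 ≈ -164.90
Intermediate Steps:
x(V) = -7 + V
852/A(x(1)) = 852/((31/(-7 + 1))) = 852/((31/(-6))) = 852/((31*(-⅙))) = 852/(-31/6) = 852*(-6/31) = -5112/31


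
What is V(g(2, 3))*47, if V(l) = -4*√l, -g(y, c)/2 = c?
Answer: -188*I*√6 ≈ -460.5*I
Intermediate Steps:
g(y, c) = -2*c
V(g(2, 3))*47 = -4*I*√6*47 = -188*I*√6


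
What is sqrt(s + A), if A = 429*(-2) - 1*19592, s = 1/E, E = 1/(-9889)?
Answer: 3*I*sqrt(3371) ≈ 174.18*I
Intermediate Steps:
E = -1/9889 ≈ -0.00010112
s = -9889 (s = 1/(-1/9889) = -9889)
A = -20450 (A = -858 - 19592 = -20450)
sqrt(s + A) = sqrt(-9889 - 20450) = sqrt(-30339) = 3*I*sqrt(3371)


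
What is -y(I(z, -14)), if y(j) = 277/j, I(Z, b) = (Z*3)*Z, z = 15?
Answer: -277/675 ≈ -0.41037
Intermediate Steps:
I(Z, b) = 3*Z² (I(Z, b) = (3*Z)*Z = 3*Z²)
-y(I(z, -14)) = -277/(3*15²) = -277/(3*225) = -277/675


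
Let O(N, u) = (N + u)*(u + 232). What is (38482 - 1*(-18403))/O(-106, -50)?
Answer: -56885/28392 ≈ -2.0036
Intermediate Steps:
O(N, u) = (232 + u)*(N + u) (O(N, u) = (N + u)*(232 + u) = (232 + u)*(N + u))
(38482 - 1*(-18403))/O(-106, -50) = (38482 - 1*(-18403))/((-50)**2 + 232*(-106) + 232*(-50) - 106*(-50)) = (38482 + 18403)/(2500 - 24592 - 11600 + 5300) = 56885/(-28392) = 56885*(-1/28392) = -56885/28392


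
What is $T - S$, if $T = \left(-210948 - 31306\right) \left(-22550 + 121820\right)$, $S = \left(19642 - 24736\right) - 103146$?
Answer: $-24048446340$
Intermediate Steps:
$S = -108240$ ($S = -5094 - 103146 = -108240$)
$T = -24048554580$ ($T = \left(-242254\right) 99270 = -24048554580$)
$T - S = -24048554580 - -108240 = -24048554580 + 108240 = -24048446340$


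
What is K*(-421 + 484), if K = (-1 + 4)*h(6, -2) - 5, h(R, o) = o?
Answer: -693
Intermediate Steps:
K = -11 (K = (-1 + 4)*(-2) - 5 = 3*(-2) - 5 = -6 - 5 = -11)
K*(-421 + 484) = -11*(-421 + 484) = -11*63 = -693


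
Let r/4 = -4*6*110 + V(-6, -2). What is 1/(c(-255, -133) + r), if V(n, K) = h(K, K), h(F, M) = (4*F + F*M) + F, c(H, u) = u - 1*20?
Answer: -1/10737 ≈ -9.3136e-5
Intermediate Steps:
c(H, u) = -20 + u (c(H, u) = u - 20 = -20 + u)
h(F, M) = 5*F + F*M
V(n, K) = K*(5 + K)
r = -10584 (r = 4*(-4*6*110 - 2*(5 - 2)) = 4*(-24*110 - 2*3) = 4*(-2640 - 6) = 4*(-2646) = -10584)
1/(c(-255, -133) + r) = 1/((-20 - 133) - 10584) = 1/(-153 - 10584) = 1/(-10737) = -1/10737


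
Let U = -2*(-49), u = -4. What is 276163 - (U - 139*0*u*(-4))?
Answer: 276065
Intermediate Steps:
U = 98
276163 - (U - 139*0*u*(-4)) = 276163 - (98 - 139*0*(-4)*(-4)) = 276163 - (98 - 0*(-4)) = 276163 - (98 - 139*0) = 276163 - (98 + 0) = 276163 - 1*98 = 276163 - 98 = 276065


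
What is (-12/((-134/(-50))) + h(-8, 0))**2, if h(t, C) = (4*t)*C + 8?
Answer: 55696/4489 ≈ 12.407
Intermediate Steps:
h(t, C) = 8 + 4*C*t (h(t, C) = 4*C*t + 8 = 8 + 4*C*t)
(-12/((-134/(-50))) + h(-8, 0))**2 = (-12/((-134/(-50))) + (8 + 4*0*(-8)))**2 = (-12/((-134*(-1/50))) + (8 + 0))**2 = (-12/67/25 + 8)**2 = (-12*25/67 + 8)**2 = (-300/67 + 8)**2 = (236/67)**2 = 55696/4489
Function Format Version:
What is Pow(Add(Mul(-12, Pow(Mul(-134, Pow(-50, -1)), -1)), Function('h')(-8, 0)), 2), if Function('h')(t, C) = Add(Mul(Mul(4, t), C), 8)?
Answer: Rational(55696, 4489) ≈ 12.407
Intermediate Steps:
Function('h')(t, C) = Add(8, Mul(4, C, t)) (Function('h')(t, C) = Add(Mul(4, C, t), 8) = Add(8, Mul(4, C, t)))
Pow(Add(Mul(-12, Pow(Mul(-134, Pow(-50, -1)), -1)), Function('h')(-8, 0)), 2) = Pow(Add(Mul(-12, Pow(Mul(-134, Pow(-50, -1)), -1)), Add(8, Mul(4, 0, -8))), 2) = Pow(Add(Mul(-12, Pow(Mul(-134, Rational(-1, 50)), -1)), Add(8, 0)), 2) = Pow(Add(Mul(-12, Pow(Rational(67, 25), -1)), 8), 2) = Pow(Add(Mul(-12, Rational(25, 67)), 8), 2) = Pow(Add(Rational(-300, 67), 8), 2) = Pow(Rational(236, 67), 2) = Rational(55696, 4489)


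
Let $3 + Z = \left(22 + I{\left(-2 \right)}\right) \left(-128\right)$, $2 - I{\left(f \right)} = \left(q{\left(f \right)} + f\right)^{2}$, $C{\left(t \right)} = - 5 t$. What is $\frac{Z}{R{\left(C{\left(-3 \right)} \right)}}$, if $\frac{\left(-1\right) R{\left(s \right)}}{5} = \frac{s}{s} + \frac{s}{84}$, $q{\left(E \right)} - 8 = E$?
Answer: $\frac{28756}{165} \approx 174.28$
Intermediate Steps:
$q{\left(E \right)} = 8 + E$
$R{\left(s \right)} = -5 - \frac{5 s}{84}$ ($R{\left(s \right)} = - 5 \left(\frac{s}{s} + \frac{s}{84}\right) = - 5 \left(1 + s \frac{1}{84}\right) = - 5 \left(1 + \frac{s}{84}\right) = -5 - \frac{5 s}{84}$)
$I{\left(f \right)} = 2 - \left(8 + 2 f\right)^{2}$ ($I{\left(f \right)} = 2 - \left(\left(8 + f\right) + f\right)^{2} = 2 - \left(8 + 2 f\right)^{2}$)
$Z = -1027$ ($Z = -3 + \left(22 + \left(2 - 4 \left(4 - 2\right)^{2}\right)\right) \left(-128\right) = -3 + \left(22 + \left(2 - 4 \cdot 2^{2}\right)\right) \left(-128\right) = -3 + \left(22 + \left(2 - 16\right)\right) \left(-128\right) = -3 + \left(22 - 14\right) \left(-128\right) = -3 + 8 \left(-128\right) = -3 - 1024 = -1027$)
$\frac{Z}{R{\left(C{\left(-3 \right)} \right)}} = - \frac{1027}{-5 - \frac{5 \left(\left(-5\right) \left(-3\right)\right)}{84}} = - \frac{1027}{-5 - \frac{25}{28}} = - \frac{1027}{- \frac{165}{28}} = \left(-1027\right) \left(- \frac{28}{165}\right) = \frac{28756}{165}$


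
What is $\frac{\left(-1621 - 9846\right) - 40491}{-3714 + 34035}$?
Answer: $- \frac{51958}{30321} \approx -1.7136$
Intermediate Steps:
$\frac{\left(-1621 - 9846\right) - 40491}{-3714 + 34035} = \frac{\left(-1621 - 9846\right) - 40491}{30321} = \left(-11467 - 40491\right) \frac{1}{30321} = \left(-51958\right) \frac{1}{30321} = - \frac{51958}{30321}$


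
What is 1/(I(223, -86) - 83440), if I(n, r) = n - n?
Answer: -1/83440 ≈ -1.1985e-5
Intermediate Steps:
I(n, r) = 0
1/(I(223, -86) - 83440) = 1/(0 - 83440) = 1/(-83440) = -1/83440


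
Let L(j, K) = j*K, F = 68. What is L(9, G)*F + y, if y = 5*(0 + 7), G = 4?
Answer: 2483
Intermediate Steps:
y = 35 (y = 5*7 = 35)
L(j, K) = K*j
L(9, G)*F + y = (4*9)*68 + 35 = 36*68 + 35 = 2448 + 35 = 2483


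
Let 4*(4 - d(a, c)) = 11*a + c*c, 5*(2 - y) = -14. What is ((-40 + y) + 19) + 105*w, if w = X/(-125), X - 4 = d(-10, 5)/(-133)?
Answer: -36861/1900 ≈ -19.401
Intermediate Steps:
y = 24/5 (y = 2 - ⅕*(-14) = 2 + 14/5 = 24/5 ≈ 4.8000)
d(a, c) = 4 - 11*a/4 - c²/4 (d(a, c) = 4 - (11*a + c*c)/4 = 4 - (11*a + c²)/4 = 4 - (c² + 11*a)/4 = 4 + (-11*a/4 - c²/4) = 4 - 11*a/4 - c²/4)
X = 2027/532 (X = 4 + (4 - 11/4*(-10) - ¼*5²)/(-133) = 4 + (4 + 55/2 - ¼*25)*(-1/133) = 4 + (4 + 55/2 - 25/4)*(-1/133) = 4 + (101/4)*(-1/133) = 4 - 101/532 = 2027/532 ≈ 3.8102)
w = -2027/66500 (w = (2027/532)/(-125) = (2027/532)*(-1/125) = -2027/66500 ≈ -0.030481)
((-40 + y) + 19) + 105*w = ((-40 + 24/5) + 19) + 105*(-2027/66500) = (-176/5 + 19) - 6081/1900 = -81/5 - 6081/1900 = -36861/1900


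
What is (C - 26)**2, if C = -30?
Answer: 3136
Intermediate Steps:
(C - 26)**2 = (-30 - 26)**2 = (-56)**2 = 3136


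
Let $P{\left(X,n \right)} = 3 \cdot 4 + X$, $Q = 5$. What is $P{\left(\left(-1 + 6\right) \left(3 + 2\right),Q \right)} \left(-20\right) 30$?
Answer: $-22200$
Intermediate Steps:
$P{\left(X,n \right)} = 12 + X$
$P{\left(\left(-1 + 6\right) \left(3 + 2\right),Q \right)} \left(-20\right) 30 = \left(12 + \left(-1 + 6\right) \left(3 + 2\right)\right) \left(-20\right) 30 = \left(12 + 5 \cdot 5\right) \left(-20\right) 30 = \left(12 + 25\right) \left(-20\right) 30 = 37 \left(-20\right) 30 = \left(-740\right) 30 = -22200$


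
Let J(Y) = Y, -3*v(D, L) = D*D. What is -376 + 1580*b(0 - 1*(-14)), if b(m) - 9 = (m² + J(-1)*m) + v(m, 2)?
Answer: 594532/3 ≈ 1.9818e+5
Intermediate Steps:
v(D, L) = -D²/3 (v(D, L) = -D*D/3 = -D²/3)
b(m) = 9 - m + 2*m²/3 (b(m) = 9 + ((m² - m) - m²/3) = 9 + (-m + 2*m²/3) = 9 - m + 2*m²/3)
-376 + 1580*b(0 - 1*(-14)) = -376 + 1580*(9 - (0 - 1*(-14)) + 2*(0 - 1*(-14))²/3) = -376 + 1580*(9 - (0 + 14) + 2*(0 + 14)²/3) = -376 + 1580*(9 - 1*14 + (⅔)*14²) = -376 + 1580*(9 - 14 + (⅔)*196) = -376 + 1580*(9 - 14 + 392/3) = -376 + 1580*(377/3) = -376 + 595660/3 = 594532/3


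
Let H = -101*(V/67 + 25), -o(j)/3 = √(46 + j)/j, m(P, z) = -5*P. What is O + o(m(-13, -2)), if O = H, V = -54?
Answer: -163721/67 - 3*√111/65 ≈ -2444.1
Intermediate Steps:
o(j) = -3*√(46 + j)/j
H = -163721/67 (H = -101*(-54/67 + 25) = -101*1621/67 = -163721/67 ≈ -2443.6)
O = -163721/67 ≈ -2443.6
O + o(m(-13, -2)) = -163721/67 - 3*√(46 - 5*(-13))/((-5*(-13))) = -163721/67 - 3*√(46 + 65)/65 = -163721/67 - 3*1/65*√111 = -163721/67 - 3*√111/65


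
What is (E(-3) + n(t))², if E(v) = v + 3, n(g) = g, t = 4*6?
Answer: 576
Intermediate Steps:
t = 24
E(v) = 3 + v
(E(-3) + n(t))² = ((3 - 3) + 24)² = (0 + 24)² = 24² = 576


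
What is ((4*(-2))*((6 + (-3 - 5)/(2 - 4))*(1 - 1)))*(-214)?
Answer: 0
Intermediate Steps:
((4*(-2))*((6 + (-3 - 5)/(2 - 4))*(1 - 1)))*(-214) = -8*(6 - 8/(-2))*0*(-214) = -8*(6 - 8*(-1/2))*0*(-214) = -8*(6 + 4)*0*(-214) = -80*0*(-214) = -8*0*(-214) = 0*(-214) = 0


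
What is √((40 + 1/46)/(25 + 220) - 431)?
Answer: I*√1116771670/1610 ≈ 20.757*I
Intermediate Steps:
√((40 + 1/46)/(25 + 220) - 431) = √((40 + 1/46)/245 - 431) = √((1841/46)*(1/245) - 431) = √(263/1610 - 431) = √(-693647/1610) = I*√1116771670/1610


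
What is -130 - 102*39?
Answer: -4108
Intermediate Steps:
-130 - 102*39 = -130 - 3978 = -4108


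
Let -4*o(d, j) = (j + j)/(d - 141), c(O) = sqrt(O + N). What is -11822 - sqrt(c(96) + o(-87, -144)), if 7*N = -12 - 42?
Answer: -11822 - sqrt(-5586 + 2527*sqrt(4326))/133 ≈ -11825.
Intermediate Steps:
N = -54/7 (N = (-12 - 42)/7 = (1/7)*(-54) = -54/7 ≈ -7.7143)
c(O) = sqrt(-54/7 + O) (c(O) = sqrt(O - 54/7) = sqrt(-54/7 + O))
o(d, j) = -j/(2*(-141 + d)) (o(d, j) = -(j + j)/(4*(d - 141)) = -2*j/(4*(-141 + d)) = -j/(2*(-141 + d)))
-11822 - sqrt(c(96) + o(-87, -144)) = -11822 - sqrt(sqrt(-378 + 49*96)/7 - 1*(-144)/(-282 + 2*(-87))) = -11822 - sqrt(sqrt(-378 + 4704)/7 - 1*(-144)/(-282 - 174)) = -11822 - sqrt(sqrt(4326)/7 - 1*(-144)/(-456)) = -11822 - sqrt(sqrt(4326)/7 - 1*(-144)*(-1/456)) = -11822 - sqrt(sqrt(4326)/7 - 6/19) = -11822 - sqrt(-6/19 + sqrt(4326)/7)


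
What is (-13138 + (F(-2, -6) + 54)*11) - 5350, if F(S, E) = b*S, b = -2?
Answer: -17850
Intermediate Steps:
F(S, E) = -2*S
(-13138 + (F(-2, -6) + 54)*11) - 5350 = (-13138 + (-2*(-2) + 54)*11) - 5350 = (-13138 + (4 + 54)*11) - 5350 = (-13138 + 58*11) - 5350 = (-13138 + 638) - 5350 = -12500 - 5350 = -17850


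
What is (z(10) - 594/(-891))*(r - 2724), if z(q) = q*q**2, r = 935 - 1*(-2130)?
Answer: 1023682/3 ≈ 3.4123e+5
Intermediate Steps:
r = 3065 (r = 935 + 2130 = 3065)
z(q) = q**3
(z(10) - 594/(-891))*(r - 2724) = (10**3 - 594/(-891))*(3065 - 2724) = (1000 - 594*(-1/891))*341 = (1000 + 2/3)*341 = (3002/3)*341 = 1023682/3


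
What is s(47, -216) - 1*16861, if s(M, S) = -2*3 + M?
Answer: -16820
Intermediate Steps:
s(M, S) = -6 + M
s(47, -216) - 1*16861 = (-6 + 47) - 1*16861 = 41 - 16861 = -16820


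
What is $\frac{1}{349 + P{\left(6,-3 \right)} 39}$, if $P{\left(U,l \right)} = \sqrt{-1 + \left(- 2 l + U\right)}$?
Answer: $\frac{349}{105070} - \frac{39 \sqrt{11}}{105070} \approx 0.0020905$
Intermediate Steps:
$P{\left(U,l \right)} = \sqrt{-1 + U - 2 l}$ ($P{\left(U,l \right)} = \sqrt{-1 + \left(U - 2 l\right)} = \sqrt{-1 + U - 2 l}$)
$\frac{1}{349 + P{\left(6,-3 \right)} 39} = \frac{1}{349 + \sqrt{-1 + 6 - -6} \cdot 39} = \frac{1}{349 + \sqrt{-1 + 6 + 6} \cdot 39} = \frac{1}{349 + \sqrt{11} \cdot 39} = \frac{1}{349 + 39 \sqrt{11}}$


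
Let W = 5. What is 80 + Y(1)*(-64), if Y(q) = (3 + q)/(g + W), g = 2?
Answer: 304/7 ≈ 43.429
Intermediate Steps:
Y(q) = 3/7 + q/7 (Y(q) = (3 + q)/(2 + 5) = (3 + q)/7 = (3 + q)*(⅐) = 3/7 + q/7)
80 + Y(1)*(-64) = 80 + (3/7 + (⅐)*1)*(-64) = 80 + (3/7 + ⅐)*(-64) = 80 + (4/7)*(-64) = 80 - 256/7 = 304/7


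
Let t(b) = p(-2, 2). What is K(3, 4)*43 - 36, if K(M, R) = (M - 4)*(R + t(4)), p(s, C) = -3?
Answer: -79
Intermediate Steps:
t(b) = -3
K(M, R) = (-4 + M)*(-3 + R) (K(M, R) = (M - 4)*(R - 3) = (-4 + M)*(-3 + R))
K(3, 4)*43 - 36 = (12 - 4*4 - 3*3 + 3*4)*43 - 36 = (12 - 16 - 9 + 12)*43 - 36 = -1*43 - 36 = -43 - 36 = -79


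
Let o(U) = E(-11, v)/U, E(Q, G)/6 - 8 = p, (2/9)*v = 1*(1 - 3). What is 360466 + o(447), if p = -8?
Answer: 360466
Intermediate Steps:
v = -9 (v = 9*(1*(1 - 3))/2 = 9*(1*(-2))/2 = (9/2)*(-2) = -9)
E(Q, G) = 0 (E(Q, G) = 48 + 6*(-8) = 48 - 48 = 0)
o(U) = 0 (o(U) = 0/U = 0)
360466 + o(447) = 360466 + 0 = 360466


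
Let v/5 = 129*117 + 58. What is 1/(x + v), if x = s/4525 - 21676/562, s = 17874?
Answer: 1271525/96280357019 ≈ 1.3206e-5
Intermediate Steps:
v = 75755 (v = 5*(129*117 + 58) = 5*(15093 + 58) = 5*15151 = 75755)
x = -44019356/1271525 (x = 17874/4525 - 21676/562 = 17874*(1/4525) - 21676*1/562 = 17874/4525 - 10838/281 = -44019356/1271525 ≈ -34.619)
1/(x + v) = 1/(-44019356/1271525 + 75755) = 1/(96280357019/1271525) = 1271525/96280357019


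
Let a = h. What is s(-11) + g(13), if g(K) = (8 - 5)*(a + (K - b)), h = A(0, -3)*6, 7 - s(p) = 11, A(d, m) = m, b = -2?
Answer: -13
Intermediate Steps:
s(p) = -4 (s(p) = 7 - 1*11 = 7 - 11 = -4)
h = -18 (h = -3*6 = -18)
a = -18
g(K) = -48 + 3*K (g(K) = (8 - 5)*(-18 + (K - 1*(-2))) = 3*(-18 + (K + 2)) = 3*(-18 + (2 + K)) = 3*(-16 + K) = -48 + 3*K)
s(-11) + g(13) = -4 + (-48 + 3*13) = -4 + (-48 + 39) = -4 - 9 = -13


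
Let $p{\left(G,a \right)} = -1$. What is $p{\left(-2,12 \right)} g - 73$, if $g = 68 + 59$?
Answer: $-200$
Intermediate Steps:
$g = 127$
$p{\left(-2,12 \right)} g - 73 = \left(-1\right) 127 - 73 = -127 - 73 = -200$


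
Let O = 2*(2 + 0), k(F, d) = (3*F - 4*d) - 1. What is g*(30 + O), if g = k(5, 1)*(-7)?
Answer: -2380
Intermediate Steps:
k(F, d) = -1 - 4*d + 3*F (k(F, d) = (-4*d + 3*F) - 1 = -1 - 4*d + 3*F)
g = -70 (g = (-1 - 4*1 + 3*5)*(-7) = (-1 - 4 + 15)*(-7) = 10*(-7) = -70)
O = 4 (O = 2*2 = 4)
g*(30 + O) = -70*(30 + 4) = -70*34 = -2380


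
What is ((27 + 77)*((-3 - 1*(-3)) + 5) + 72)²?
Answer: 350464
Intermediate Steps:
((27 + 77)*((-3 - 1*(-3)) + 5) + 72)² = (104*((-3 + 3) + 5) + 72)² = (104*(0 + 5) + 72)² = (104*5 + 72)² = (520 + 72)² = 592² = 350464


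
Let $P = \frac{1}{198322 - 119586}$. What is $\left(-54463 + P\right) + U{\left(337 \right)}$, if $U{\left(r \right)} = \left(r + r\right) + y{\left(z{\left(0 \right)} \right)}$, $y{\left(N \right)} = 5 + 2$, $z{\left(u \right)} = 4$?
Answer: $- \frac{4234579551}{78736} \approx -53782.0$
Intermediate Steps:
$y{\left(N \right)} = 7$
$U{\left(r \right)} = 7 + 2 r$ ($U{\left(r \right)} = \left(r + r\right) + 7 = 2 r + 7 = 7 + 2 r$)
$P = \frac{1}{78736} \approx 1.2701 \cdot 10^{-5}$
$\left(-54463 + P\right) + U{\left(337 \right)} = \left(-54463 + \frac{1}{78736}\right) + \left(7 + 2 \cdot 337\right) = - \frac{4288198767}{78736} + \left(7 + 674\right) = - \frac{4288198767}{78736} + 681 = - \frac{4234579551}{78736}$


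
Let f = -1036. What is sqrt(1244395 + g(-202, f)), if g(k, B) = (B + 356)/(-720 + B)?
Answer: 5*sqrt(9592844937)/439 ≈ 1115.5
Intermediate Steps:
g(k, B) = (356 + B)/(-720 + B)
sqrt(1244395 + g(-202, f)) = sqrt(1244395 + (356 - 1036)/(-720 - 1036)) = sqrt(1244395 - 680/(-1756)) = sqrt(1244395 - 1/1756*(-680)) = sqrt(1244395 + 170/439) = sqrt(546289575/439) = 5*sqrt(9592844937)/439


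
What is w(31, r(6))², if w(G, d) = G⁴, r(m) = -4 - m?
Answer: 852891037441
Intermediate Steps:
w(31, r(6))² = (31⁴)² = 923521² = 852891037441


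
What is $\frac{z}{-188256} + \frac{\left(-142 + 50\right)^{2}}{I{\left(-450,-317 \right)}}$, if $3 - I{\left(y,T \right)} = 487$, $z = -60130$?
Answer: $- \frac{195536983}{11389488} \approx -17.168$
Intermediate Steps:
$I{\left(y,T \right)} = -484$ ($I{\left(y,T \right)} = 3 - 487 = -484$)
$\frac{z}{-188256} + \frac{\left(-142 + 50\right)^{2}}{I{\left(-450,-317 \right)}} = - \frac{60130}{-188256} + \frac{\left(-142 + 50\right)^{2}}{-484} = \left(-60130\right) \left(- \frac{1}{188256}\right) + \left(-92\right)^{2} \left(- \frac{1}{484}\right) = \frac{30065}{94128} + 8464 \left(- \frac{1}{484}\right) = \frac{30065}{94128} - \frac{2116}{121} = - \frac{195536983}{11389488}$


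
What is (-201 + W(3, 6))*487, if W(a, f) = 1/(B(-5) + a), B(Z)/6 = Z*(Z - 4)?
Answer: -26722664/273 ≈ -97885.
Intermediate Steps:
B(Z) = 6*Z*(-4 + Z) (B(Z) = 6*(Z*(Z - 4)) = 6*(Z*(-4 + Z)) = 6*Z*(-4 + Z))
W(a, f) = 1/(270 + a) (W(a, f) = 1/(6*(-5)*(-4 - 5) + a) = 1/(6*(-5)*(-9) + a) = 1/(270 + a))
(-201 + W(3, 6))*487 = (-201 + 1/(270 + 3))*487 = (-201 + 1/273)*487 = -54872/273*487 = -26722664/273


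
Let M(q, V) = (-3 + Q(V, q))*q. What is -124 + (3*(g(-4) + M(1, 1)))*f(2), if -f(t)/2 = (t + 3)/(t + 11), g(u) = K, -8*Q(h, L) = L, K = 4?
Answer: -6553/52 ≈ -126.02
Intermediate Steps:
Q(h, L) = -L/8
M(q, V) = q*(-3 - q/8) (M(q, V) = (-3 - q/8)*q = q*(-3 - q/8))
g(u) = 4
f(t) = -2*(3 + t)/(11 + t) (f(t) = -2*(t + 3)/(t + 11) = -2*(3 + t)/(11 + t))
-124 + (3*(g(-4) + M(1, 1)))*f(2) = -124 + (3*(4 - ⅛*1*(24 + 1)))*(2*(-3 - 1*2)/(11 + 2)) = -124 + (3*(4 - ⅛*1*25))*(2*(-3 - 2)/13) = -124 + (3*(4 - 25/8))*(2*(1/13)*(-5)) = -124 + (3*(7/8))*(-10/13) = -124 + (21/8)*(-10/13) = -124 - 105/52 = -6553/52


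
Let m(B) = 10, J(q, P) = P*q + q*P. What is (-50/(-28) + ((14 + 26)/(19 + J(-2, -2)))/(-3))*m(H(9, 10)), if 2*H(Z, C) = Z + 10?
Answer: 7325/567 ≈ 12.919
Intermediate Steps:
H(Z, C) = 5 + Z/2 (H(Z, C) = (Z + 10)/2 = (10 + Z)/2 = 5 + Z/2)
J(q, P) = 2*P*q (J(q, P) = P*q + P*q = 2*P*q)
(-50/(-28) + ((14 + 26)/(19 + J(-2, -2)))/(-3))*m(H(9, 10)) = (-50/(-28) + ((14 + 26)/(19 + 2*(-2)*(-2)))/(-3))*10 = (-50*(-1/28) + (40/(19 + 8))*(-1/3))*10 = (25/14 + (40/27)*(-1/3))*10 = (25/14 - 40/81)*10 = (1465/1134)*10 = 7325/567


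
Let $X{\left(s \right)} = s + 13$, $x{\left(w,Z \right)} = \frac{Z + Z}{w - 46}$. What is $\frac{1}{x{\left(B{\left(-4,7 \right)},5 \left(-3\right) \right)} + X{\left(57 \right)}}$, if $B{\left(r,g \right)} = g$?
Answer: $\frac{13}{920} \approx 0.01413$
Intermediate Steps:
$x{\left(w,Z \right)} = \frac{2 Z}{-46 + w}$
$X{\left(s \right)} = 13 + s$
$\frac{1}{x{\left(B{\left(-4,7 \right)},5 \left(-3\right) \right)} + X{\left(57 \right)}} = \frac{1}{\frac{2 \cdot 5 \left(-3\right)}{-46 + 7} + \left(13 + 57\right)} = \frac{1}{2 \left(-15\right) \frac{1}{-39} + 70} = \frac{1}{2 \left(-15\right) \left(- \frac{1}{39}\right) + 70} = \frac{1}{\frac{10}{13} + 70} = \frac{1}{\frac{920}{13}} = \frac{13}{920}$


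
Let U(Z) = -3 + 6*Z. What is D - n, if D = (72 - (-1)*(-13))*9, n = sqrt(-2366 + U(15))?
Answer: 531 - I*sqrt(2279) ≈ 531.0 - 47.739*I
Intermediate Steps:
n = I*sqrt(2279) (n = sqrt(-2366 + (-3 + 6*15)) = sqrt(-2366 + (-3 + 90)) = sqrt(-2366 + 87) = sqrt(-2279) = I*sqrt(2279) ≈ 47.739*I)
D = 531 (D = (72 - 1*13)*9 = (72 - 13)*9 = 59*9 = 531)
D - n = 531 - I*sqrt(2279)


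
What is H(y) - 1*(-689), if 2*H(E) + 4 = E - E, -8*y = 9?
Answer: 687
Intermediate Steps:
y = -9/8 (y = -1/8*9 = -9/8 ≈ -1.1250)
H(E) = -2 (H(E) = -2 + (E - E)/2 = -2 + (1/2)*0 = -2 + 0 = -2)
H(y) - 1*(-689) = -2 - 1*(-689) = -2 + 689 = 687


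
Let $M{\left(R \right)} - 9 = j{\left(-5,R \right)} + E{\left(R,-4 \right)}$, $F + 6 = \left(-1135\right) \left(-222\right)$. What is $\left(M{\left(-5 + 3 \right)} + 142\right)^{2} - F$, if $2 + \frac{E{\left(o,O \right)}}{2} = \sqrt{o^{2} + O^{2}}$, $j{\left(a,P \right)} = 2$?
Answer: $-229683 + 1192 \sqrt{5} \approx -2.2702 \cdot 10^{5}$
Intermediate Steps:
$E{\left(o,O \right)} = -4 + 2 \sqrt{O^{2} + o^{2}}$ ($E{\left(o,O \right)} = -4 + 2 \sqrt{o^{2} + O^{2}} = -4 + 2 \sqrt{O^{2} + o^{2}}$)
$F = 251964$ ($F = -6 - -251970 = -6 + 251970 = 251964$)
$M{\left(R \right)} = 7 + 2 \sqrt{16 + R^{2}}$ ($M{\left(R \right)} = 9 + \left(2 + \left(-4 + 2 \sqrt{\left(-4\right)^{2} + R^{2}}\right)\right) = 9 + \left(2 + \left(-4 + 2 \sqrt{16 + R^{2}}\right)\right) = 9 + \left(-2 + 2 \sqrt{16 + R^{2}}\right) = 7 + 2 \sqrt{16 + R^{2}}$)
$\left(M{\left(-5 + 3 \right)} + 142\right)^{2} - F = \left(\left(7 + 2 \sqrt{16 + \left(-5 + 3\right)^{2}}\right) + 142\right)^{2} - 251964 = \left(\left(7 + 2 \sqrt{16 + \left(-2\right)^{2}}\right) + 142\right)^{2} - 251964 = \left(\left(7 + 2 \sqrt{16 + 4}\right) + 142\right)^{2} - 251964 = \left(\left(7 + 2 \sqrt{20}\right) + 142\right)^{2} - 251964 = \left(\left(7 + 2 \cdot 2 \sqrt{5}\right) + 142\right)^{2} - 251964 = \left(\left(7 + 4 \sqrt{5}\right) + 142\right)^{2} - 251964 = \left(149 + 4 \sqrt{5}\right)^{2} - 251964 = -251964 + \left(149 + 4 \sqrt{5}\right)^{2}$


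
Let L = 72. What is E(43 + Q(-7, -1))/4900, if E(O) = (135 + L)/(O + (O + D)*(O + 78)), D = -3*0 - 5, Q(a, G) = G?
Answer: 23/2440200 ≈ 9.4255e-6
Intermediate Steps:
D = -5 (D = 0 - 5 = -5)
E(O) = 207/(O + (-5 + O)*(78 + O)) (E(O) = (135 + 72)/(O + (O - 5)*(O + 78)) = 207/(O + (-5 + O)*(78 + O)))
E(43 + Q(-7, -1))/4900 = (207/(-390 + (43 - 1)² + 74*(43 - 1)))/4900 = (207/(-390 + 42² + 74*42))*(1/4900) = (207/(-390 + 1764 + 3108))*(1/4900) = (207/4482)*(1/4900) = (207*(1/4482))*(1/4900) = (23/498)*(1/4900) = 23/2440200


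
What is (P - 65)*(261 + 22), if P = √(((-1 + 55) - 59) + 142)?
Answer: -18395 + 283*√137 ≈ -15083.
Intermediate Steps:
P = √137 (P = √((54 - 59) + 142) = √(-5 + 142) = √137 ≈ 11.705)
(P - 65)*(261 + 22) = (√137 - 65)*(261 + 22) = (-65 + √137)*283 = -18395 + 283*√137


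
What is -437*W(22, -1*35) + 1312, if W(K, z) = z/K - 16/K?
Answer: 51151/22 ≈ 2325.0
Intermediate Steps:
W(K, z) = -16/K + z/K
-437*W(22, -1*35) + 1312 = -437*(-16 - 1*35)/22 + 1312 = -437*(-16 - 35)/22 + 1312 = -437*(-51)/22 + 1312 = -437*(-51/22) + 1312 = 22287/22 + 1312 = 51151/22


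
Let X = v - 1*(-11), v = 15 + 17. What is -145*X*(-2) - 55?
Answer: 12415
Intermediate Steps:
v = 32
X = 43 (X = 32 - 1*(-11) = 32 + 11 = 43)
-145*X*(-2) - 55 = -6235*(-2) - 55 = -145*(-86) - 55 = 12470 - 55 = 12415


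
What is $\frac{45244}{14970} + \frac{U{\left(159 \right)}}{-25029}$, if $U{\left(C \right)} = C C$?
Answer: $\frac{13962139}{6938595} \approx 2.0122$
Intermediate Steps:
$U{\left(C \right)} = C^{2}$
$\frac{45244}{14970} + \frac{U{\left(159 \right)}}{-25029} = \frac{45244}{14970} + \frac{159^{2}}{-25029} = 45244 \cdot \frac{1}{14970} + 25281 \left(- \frac{1}{25029}\right) = \frac{22622}{7485} - \frac{2809}{2781} = \frac{13962139}{6938595}$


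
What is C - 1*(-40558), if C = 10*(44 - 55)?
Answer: 40448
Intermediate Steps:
C = -110 (C = 10*(-11) = -110)
C - 1*(-40558) = -110 - 1*(-40558) = -110 + 40558 = 40448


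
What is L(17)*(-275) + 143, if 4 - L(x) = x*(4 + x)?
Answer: 97218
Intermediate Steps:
L(x) = 4 - x*(4 + x)
L(17)*(-275) + 143 = (4 - 1*17² - 4*17)*(-275) + 143 = (4 - 1*289 - 68)*(-275) + 143 = (4 - 289 - 68)*(-275) + 143 = -353*(-275) + 143 = 97075 + 143 = 97218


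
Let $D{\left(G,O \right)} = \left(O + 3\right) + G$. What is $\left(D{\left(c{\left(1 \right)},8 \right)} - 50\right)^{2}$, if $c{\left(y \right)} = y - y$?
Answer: $1521$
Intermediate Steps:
$c{\left(y \right)} = 0$
$D{\left(G,O \right)} = 3 + G + O$ ($D{\left(G,O \right)} = \left(3 + O\right) + G = 3 + G + O$)
$\left(D{\left(c{\left(1 \right)},8 \right)} - 50\right)^{2} = \left(\left(3 + 0 + 8\right) - 50\right)^{2} = \left(11 - 50\right)^{2} = \left(-39\right)^{2} = 1521$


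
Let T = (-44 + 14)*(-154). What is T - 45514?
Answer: -40894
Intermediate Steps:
T = 4620 (T = -30*(-154) = 4620)
T - 45514 = 4620 - 45514 = -40894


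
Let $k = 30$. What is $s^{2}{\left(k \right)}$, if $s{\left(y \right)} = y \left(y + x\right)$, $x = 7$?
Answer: $1232100$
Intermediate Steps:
$s{\left(y \right)} = y \left(7 + y\right)$ ($s{\left(y \right)} = y \left(y + 7\right) = y \left(7 + y\right)$)
$s^{2}{\left(k \right)} = \left(30 \left(7 + 30\right)\right)^{2} = \left(30 \cdot 37\right)^{2} = 1110^{2} = 1232100$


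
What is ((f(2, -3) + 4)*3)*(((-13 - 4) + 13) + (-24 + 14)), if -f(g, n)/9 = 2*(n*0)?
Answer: -168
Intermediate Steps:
f(g, n) = 0 (f(g, n) = -18*n*0 = -18*0 = -9*0 = 0)
((f(2, -3) + 4)*3)*(((-13 - 4) + 13) + (-24 + 14)) = ((0 + 4)*3)*(((-13 - 4) + 13) + (-24 + 14)) = (4*3)*((-17 + 13) - 10) = 12*(-4 - 10) = 12*(-14) = -168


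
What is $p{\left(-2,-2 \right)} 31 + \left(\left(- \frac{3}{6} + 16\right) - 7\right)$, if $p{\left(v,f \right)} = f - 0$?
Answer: $- \frac{107}{2} \approx -53.5$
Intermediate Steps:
$p{\left(v,f \right)} = f$ ($p{\left(v,f \right)} = f + 0 = f$)
$p{\left(-2,-2 \right)} 31 + \left(\left(- \frac{3}{6} + 16\right) - 7\right) = \left(-2\right) 31 + \left(\left(- \frac{3}{6} + 16\right) - 7\right) = -62 + \left(\left(\left(-3\right) \frac{1}{6} + 16\right) - 7\right) = -62 + \left(\left(- \frac{1}{2} + 16\right) - 7\right) = -62 + \left(\frac{31}{2} - 7\right) = -62 + \frac{17}{2} = - \frac{107}{2}$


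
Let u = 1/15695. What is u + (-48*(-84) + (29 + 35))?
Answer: 64286721/15695 ≈ 4096.0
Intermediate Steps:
u = 1/15695 ≈ 6.3715e-5
u + (-48*(-84) + (29 + 35)) = 1/15695 + (-48*(-84) + (29 + 35)) = 1/15695 + (4032 + 64) = 1/15695 + 4096 = 64286721/15695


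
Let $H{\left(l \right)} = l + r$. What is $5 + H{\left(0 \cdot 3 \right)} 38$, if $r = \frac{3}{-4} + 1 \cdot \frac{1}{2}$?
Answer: $- \frac{9}{2} \approx -4.5$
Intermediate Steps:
$r = - \frac{1}{4}$ ($r = 3 \left(- \frac{1}{4}\right) + 1 \cdot \frac{1}{2} = - \frac{3}{4} + \frac{1}{2} = - \frac{1}{4} \approx -0.25$)
$H{\left(l \right)} = - \frac{1}{4} + l$ ($H{\left(l \right)} = l - \frac{1}{4} = - \frac{1}{4} + l$)
$5 + H{\left(0 \cdot 3 \right)} 38 = 5 + \left(- \frac{1}{4} + 0 \cdot 3\right) 38 = 5 + \left(- \frac{1}{4} + 0\right) 38 = 5 - \frac{19}{2} = - \frac{9}{2}$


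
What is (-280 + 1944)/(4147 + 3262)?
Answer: 1664/7409 ≈ 0.22459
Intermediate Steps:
(-280 + 1944)/(4147 + 3262) = 1664/7409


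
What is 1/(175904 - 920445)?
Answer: -1/744541 ≈ -1.3431e-6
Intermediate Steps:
1/(175904 - 920445) = 1/(-744541) = -1/744541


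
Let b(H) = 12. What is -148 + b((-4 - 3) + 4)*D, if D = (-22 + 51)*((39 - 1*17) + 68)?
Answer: 31172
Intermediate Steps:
D = 2610 (D = 29*((39 - 17) + 68) = 29*(22 + 68) = 29*90 = 2610)
-148 + b((-4 - 3) + 4)*D = -148 + 12*2610 = -148 + 31320 = 31172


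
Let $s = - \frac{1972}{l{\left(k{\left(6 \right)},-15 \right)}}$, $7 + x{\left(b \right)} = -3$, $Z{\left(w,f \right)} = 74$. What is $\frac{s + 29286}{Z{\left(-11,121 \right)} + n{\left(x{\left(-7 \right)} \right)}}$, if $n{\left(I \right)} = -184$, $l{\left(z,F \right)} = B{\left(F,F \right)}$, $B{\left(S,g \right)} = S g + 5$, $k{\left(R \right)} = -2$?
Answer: $- \frac{1683452}{6325} \approx -266.16$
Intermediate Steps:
$B{\left(S,g \right)} = 5 + S g$
$l{\left(z,F \right)} = 5 + F^{2}$ ($l{\left(z,F \right)} = 5 + F F = 5 + F^{2}$)
$x{\left(b \right)} = -10$ ($x{\left(b \right)} = -7 - 3 = -10$)
$s = - \frac{986}{115}$ ($s = - \frac{1972}{5 + \left(-15\right)^{2}} = - \frac{1972}{5 + 225} = - \frac{1972}{230} = \left(-1972\right) \frac{1}{230} = - \frac{986}{115} \approx -8.5739$)
$\frac{s + 29286}{Z{\left(-11,121 \right)} + n{\left(x{\left(-7 \right)} \right)}} = \frac{- \frac{986}{115} + 29286}{74 - 184} = \frac{3366904}{115 \left(-110\right)} = \frac{3366904}{115} \left(- \frac{1}{110}\right) = - \frac{1683452}{6325}$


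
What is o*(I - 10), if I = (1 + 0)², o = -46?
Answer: 414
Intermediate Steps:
I = 1 (I = 1² = 1)
o*(I - 10) = -46*(1 - 10) = -46*(-9) = 414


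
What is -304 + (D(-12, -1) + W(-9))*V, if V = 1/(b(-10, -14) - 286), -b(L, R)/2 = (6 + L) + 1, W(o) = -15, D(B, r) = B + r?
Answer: -3039/10 ≈ -303.90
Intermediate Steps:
b(L, R) = -14 - 2*L (b(L, R) = -2*((6 + L) + 1) = -2*(7 + L) = -14 - 2*L)
V = -1/280 (V = 1/((-14 - 2*(-10)) - 286) = 1/((-14 + 20) - 286) = 1/(6 - 286) = 1/(-280) = -1/280 ≈ -0.0035714)
-304 + (D(-12, -1) + W(-9))*V = -304 + ((-12 - 1) - 15)*(-1/280) = -304 + (-13 - 15)*(-1/280) = -304 - 28*(-1/280) = -304 + ⅒ = -3039/10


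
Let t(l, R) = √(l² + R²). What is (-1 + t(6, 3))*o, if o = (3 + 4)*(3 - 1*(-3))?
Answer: -42 + 126*√5 ≈ 239.74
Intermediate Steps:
t(l, R) = √(R² + l²)
o = 42 (o = 7*(3 + 3) = 7*6 = 42)
(-1 + t(6, 3))*o = (-1 + √(3² + 6²))*42 = (-1 + √(9 + 36))*42 = (-1 + √45)*42 = (-1 + 3*√5)*42 = -42 + 126*√5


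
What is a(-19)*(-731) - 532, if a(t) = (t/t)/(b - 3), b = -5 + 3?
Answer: -1929/5 ≈ -385.80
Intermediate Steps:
b = -2
a(t) = -⅕ (a(t) = (t/t)/(-2 - 3) = 1/(-5) = 1*(-⅕) = -⅕)
a(-19)*(-731) - 532 = -⅕*(-731) - 532 = 731/5 - 532 = -1929/5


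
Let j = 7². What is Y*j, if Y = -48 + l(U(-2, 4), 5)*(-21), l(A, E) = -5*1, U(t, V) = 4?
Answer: 2793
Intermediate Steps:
l(A, E) = -5
Y = 57 (Y = -48 - 5*(-21) = -48 + 105 = 57)
j = 49
Y*j = 57*49 = 2793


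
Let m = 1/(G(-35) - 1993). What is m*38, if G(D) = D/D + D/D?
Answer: -38/1991 ≈ -0.019086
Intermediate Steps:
G(D) = 2 (G(D) = 1 + 1 = 2)
m = -1/1991 (m = 1/(2 - 1993) = 1/(-1991) = -1/1991 ≈ -0.00050226)
m*38 = -1/1991*38 = -38/1991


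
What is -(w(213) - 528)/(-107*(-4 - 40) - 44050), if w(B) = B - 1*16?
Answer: -331/39342 ≈ -0.0084134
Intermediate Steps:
w(B) = -16 + B (w(B) = B - 16 = -16 + B)
-(w(213) - 528)/(-107*(-4 - 40) - 44050) = -((-16 + 213) - 528)/(-107*(-4 - 40) - 44050) = -(197 - 528)/(-107*(-44) - 44050) = -(-331)/(4708 - 44050) = -(-331)/(-39342) = -(-331)*(-1)/39342 = -1*331/39342 = -331/39342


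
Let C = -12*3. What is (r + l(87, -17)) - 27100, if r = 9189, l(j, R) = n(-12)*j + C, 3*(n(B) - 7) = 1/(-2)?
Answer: -34705/2 ≈ -17353.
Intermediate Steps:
n(B) = 41/6 (n(B) = 7 + (1/3)/(-2) = 7 + (1/3)*(-1/2) = 7 - 1/6 = 41/6)
C = -36
l(j, R) = -36 + 41*j/6 (l(j, R) = 41*j/6 - 36 = -36 + 41*j/6)
(r + l(87, -17)) - 27100 = (9189 + (-36 + (41/6)*87)) - 27100 = (9189 + (-36 + 1189/2)) - 27100 = (9189 + 1117/2) - 27100 = 19495/2 - 27100 = -34705/2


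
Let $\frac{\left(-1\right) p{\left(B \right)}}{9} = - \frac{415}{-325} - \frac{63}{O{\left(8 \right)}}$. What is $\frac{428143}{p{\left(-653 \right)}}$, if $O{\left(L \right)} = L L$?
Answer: $- \frac{1781074880}{10953} \approx -1.6261 \cdot 10^{5}$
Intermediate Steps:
$O{\left(L \right)} = L^{2}$
$p{\left(B \right)} = - \frac{10953}{4160}$ ($p{\left(B \right)} = - 9 \left(- \frac{415}{-325} - \frac{63}{8^{2}}\right) = - 9 \left(\left(-415\right) \left(- \frac{1}{325}\right) - \frac{63}{64}\right) = - 9 \left(\frac{83}{65} - \frac{63}{64}\right) = \left(-9\right) \frac{1217}{4160} = - \frac{10953}{4160}$)
$\frac{428143}{p{\left(-653 \right)}} = \frac{428143}{- \frac{10953}{4160}} = 428143 \left(- \frac{4160}{10953}\right) = - \frac{1781074880}{10953}$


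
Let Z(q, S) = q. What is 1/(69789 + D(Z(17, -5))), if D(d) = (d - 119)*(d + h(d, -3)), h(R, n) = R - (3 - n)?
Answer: 1/66933 ≈ 1.4940e-5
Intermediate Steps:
h(R, n) = -3 + R + n (h(R, n) = R + (-3 + n) = -3 + R + n)
D(d) = (-119 + d)*(-6 + 2*d) (D(d) = (d - 119)*(d + (-3 + d - 3)) = (-119 + d)*(d + (-6 + d)) = (-119 + d)*(-6 + 2*d))
1/(69789 + D(Z(17, -5))) = 1/(69789 + (714 - 244*17 + 2*17²)) = 1/(69789 + (714 - 4148 + 2*289)) = 1/(69789 + (714 - 4148 + 578)) = 1/(69789 - 2856) = 1/66933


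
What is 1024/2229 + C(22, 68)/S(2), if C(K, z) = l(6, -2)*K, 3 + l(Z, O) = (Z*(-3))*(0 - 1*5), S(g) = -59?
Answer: -4205890/131511 ≈ -31.981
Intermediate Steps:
l(Z, O) = -3 + 15*Z (l(Z, O) = -3 + (Z*(-3))*(0 - 1*5) = -3 + (-3*Z)*(0 - 5) = -3 - 3*Z*(-5) = -3 + 15*Z)
C(K, z) = 87*K (C(K, z) = (-3 + 15*6)*K = (-3 + 90)*K = 87*K)
1024/2229 + C(22, 68)/S(2) = 1024/2229 + (87*22)/(-59) = 1024*(1/2229) + 1914*(-1/59) = 1024/2229 - 1914/59 = -4205890/131511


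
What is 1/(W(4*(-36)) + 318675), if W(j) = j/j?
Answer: 1/318676 ≈ 3.1380e-6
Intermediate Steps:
W(j) = 1
1/(W(4*(-36)) + 318675) = 1/(1 + 318675) = 1/318676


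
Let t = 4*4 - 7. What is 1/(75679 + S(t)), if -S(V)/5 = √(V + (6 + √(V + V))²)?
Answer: 1/(75679 - 5*√(9 + (6 + 3*√2)²)) ≈ 1.3223e-5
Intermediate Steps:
t = 9 (t = 16 - 7 = 9)
S(V) = -5*√(V + (6 + √2*√V)²) (S(V) = -5*√(V + (6 + √(V + V))²) = -5*√(V + (6 + √(2*V))²) = -5*√(V + (6 + √2*√V)²))
1/(75679 + S(t)) = 1/(75679 - 5*√(9 + (6 + √2*√9)²)) = 1/(75679 - 5*√(9 + (6 + √2*3)²)) = 1/(75679 - 5*√(9 + (6 + 3*√2)²))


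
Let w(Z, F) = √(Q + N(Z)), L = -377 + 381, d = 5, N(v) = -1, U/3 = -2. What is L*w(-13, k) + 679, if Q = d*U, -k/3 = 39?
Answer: 679 + 4*I*√31 ≈ 679.0 + 22.271*I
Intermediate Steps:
U = -6 (U = 3*(-2) = -6)
k = -117 (k = -3*39 = -117)
L = 4
Q = -30 (Q = 5*(-6) = -30)
w(Z, F) = I*√31 (w(Z, F) = √(-30 - 1) = √(-31) = I*√31)
L*w(-13, k) + 679 = 4*(I*√31) + 679 = 4*I*√31 + 679 = 679 + 4*I*√31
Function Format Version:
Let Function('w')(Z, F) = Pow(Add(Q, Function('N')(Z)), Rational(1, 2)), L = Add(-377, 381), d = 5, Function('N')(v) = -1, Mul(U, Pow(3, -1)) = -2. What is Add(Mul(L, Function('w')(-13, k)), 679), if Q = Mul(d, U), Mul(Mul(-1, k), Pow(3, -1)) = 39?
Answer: Add(679, Mul(4, I, Pow(31, Rational(1, 2)))) ≈ Add(679.00, Mul(22.271, I))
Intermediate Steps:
U = -6 (U = Mul(3, -2) = -6)
k = -117 (k = Mul(-3, 39) = -117)
L = 4
Q = -30 (Q = Mul(5, -6) = -30)
Function('w')(Z, F) = Mul(I, Pow(31, Rational(1, 2))) (Function('w')(Z, F) = Pow(Add(-30, -1), Rational(1, 2)) = Pow(-31, Rational(1, 2)) = Mul(I, Pow(31, Rational(1, 2))))
Add(Mul(L, Function('w')(-13, k)), 679) = Add(Mul(4, Mul(I, Pow(31, Rational(1, 2)))), 679) = Add(Mul(4, I, Pow(31, Rational(1, 2))), 679) = Add(679, Mul(4, I, Pow(31, Rational(1, 2))))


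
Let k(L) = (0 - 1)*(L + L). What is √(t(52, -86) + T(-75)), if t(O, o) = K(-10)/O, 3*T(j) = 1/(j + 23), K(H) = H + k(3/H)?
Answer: I*√28470/390 ≈ 0.43264*I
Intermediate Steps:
k(L) = -2*L
K(H) = H - 6/H
T(j) = 1/(3*(23 + j)) (T(j) = 1/(3*(j + 23)) = 1/(3*(23 + j)))
t(O, o) = -47/(5*O) (t(O, o) = (-10 - 6/(-10))/O = (-10 - 6*(-⅒))/O = (-10 + ⅗)/O = -47/(5*O))
√(t(52, -86) + T(-75)) = √(-47/5/52 + 1/(3*(23 - 75))) = √(-47/5*1/52 + (⅓)/(-52)) = √(-47/260 + (⅓)*(-1/52)) = √(-47/260 - 1/156) = √(-73/390) = I*√28470/390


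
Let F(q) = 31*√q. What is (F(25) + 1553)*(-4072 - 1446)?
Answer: -9424744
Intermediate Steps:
(F(25) + 1553)*(-4072 - 1446) = (31*√25 + 1553)*(-4072 - 1446) = (31*5 + 1553)*(-5518) = (155 + 1553)*(-5518) = 1708*(-5518) = -9424744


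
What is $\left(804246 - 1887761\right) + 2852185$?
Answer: $1768670$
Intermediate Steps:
$\left(804246 - 1887761\right) + 2852185 = -1083515 + 2852185 = 1768670$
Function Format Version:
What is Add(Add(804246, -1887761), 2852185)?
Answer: 1768670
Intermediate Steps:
Add(Add(804246, -1887761), 2852185) = Add(-1083515, 2852185) = 1768670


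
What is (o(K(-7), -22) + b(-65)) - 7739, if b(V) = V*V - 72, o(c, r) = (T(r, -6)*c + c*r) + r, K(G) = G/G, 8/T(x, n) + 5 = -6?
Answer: -39938/11 ≈ -3630.7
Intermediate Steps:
T(x, n) = -8/11 (T(x, n) = 8/(-5 - 6) = 8/(-11) = 8*(-1/11) = -8/11)
K(G) = 1
o(c, r) = r - 8*c/11 + c*r (o(c, r) = (-8*c/11 + c*r) + r = r - 8*c/11 + c*r)
b(V) = -72 + V² (b(V) = V² - 72 = -72 + V²)
(o(K(-7), -22) + b(-65)) - 7739 = ((-22 - 8/11*1 + 1*(-22)) + (-72 + (-65)²)) - 7739 = ((-22 - 8/11 - 22) + (-72 + 4225)) - 7739 = (-492/11 + 4153) - 7739 = 45191/11 - 7739 = -39938/11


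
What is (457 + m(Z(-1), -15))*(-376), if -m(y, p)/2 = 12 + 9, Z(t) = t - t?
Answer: -156040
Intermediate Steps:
Z(t) = 0
m(y, p) = -42 (m(y, p) = -2*(12 + 9) = -2*21 = -42)
(457 + m(Z(-1), -15))*(-376) = (457 - 42)*(-376) = 415*(-376) = -156040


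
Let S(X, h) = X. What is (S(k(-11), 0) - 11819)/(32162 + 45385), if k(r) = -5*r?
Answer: -11764/77547 ≈ -0.15170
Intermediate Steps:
(S(k(-11), 0) - 11819)/(32162 + 45385) = (-5*(-11) - 11819)/(32162 + 45385) = (55 - 11819)/77547 = -11764*1/77547 = -11764/77547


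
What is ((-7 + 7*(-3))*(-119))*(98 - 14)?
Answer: 279888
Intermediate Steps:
((-7 + 7*(-3))*(-119))*(98 - 14) = ((-7 - 21)*(-119))*84 = -28*(-119)*84 = 3332*84 = 279888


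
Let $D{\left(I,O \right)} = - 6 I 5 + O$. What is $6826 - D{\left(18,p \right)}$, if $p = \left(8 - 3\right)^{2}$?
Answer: $7341$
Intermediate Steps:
$p = 25$ ($p = 5^{2} = 25$)
$D{\left(I,O \right)} = O - 30 I$ ($D{\left(I,O \right)} = - 30 I + O = O - 30 I$)
$6826 - D{\left(18,p \right)} = 6826 - \left(25 - 540\right) = 6826 - -515 = 6826 + 515 = 7341$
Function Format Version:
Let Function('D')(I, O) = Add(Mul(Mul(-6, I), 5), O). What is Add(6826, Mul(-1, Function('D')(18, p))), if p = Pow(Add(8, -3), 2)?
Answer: 7341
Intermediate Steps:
p = 25 (p = Pow(5, 2) = 25)
Function('D')(I, O) = Add(O, Mul(-30, I)) (Function('D')(I, O) = Add(Mul(-30, I), O) = Add(O, Mul(-30, I)))
Add(6826, Mul(-1, Function('D')(18, p))) = Add(6826, Mul(-1, Add(25, Mul(-30, 18)))) = Add(6826, Mul(-1, Add(25, -540))) = Add(6826, Mul(-1, -515)) = Add(6826, 515) = 7341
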